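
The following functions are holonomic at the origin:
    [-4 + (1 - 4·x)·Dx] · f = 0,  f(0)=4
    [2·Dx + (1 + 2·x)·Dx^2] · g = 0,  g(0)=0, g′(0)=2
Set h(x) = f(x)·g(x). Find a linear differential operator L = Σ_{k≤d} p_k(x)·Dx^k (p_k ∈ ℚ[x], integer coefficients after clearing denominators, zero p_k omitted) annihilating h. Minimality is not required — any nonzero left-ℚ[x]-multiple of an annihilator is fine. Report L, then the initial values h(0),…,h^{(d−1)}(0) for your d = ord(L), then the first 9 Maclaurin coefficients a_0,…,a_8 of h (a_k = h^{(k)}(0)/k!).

L = 8 + (6 + 24·x)·Dx + (-1 + 2·x + 8·x^2)·Dx^2  (order 2).
h: a_k = 0, 8, 24, 320/3, 1232/3, 25024/15, 33152/5, 930816/35, 3718784/35, …
ICs: h(0) = 0, h′(0) = 8.

f: a_k = 4, 16, 64, 256, 1024, 4096, 16384, 65536, 262144, …
g: a_k = 0, 2, -2, 8/3, -4, 32/5, -32/3, 128/7, -32, …
L₀ := L_f ⊗_s L_g (sym. prod.), ord ≤ 2.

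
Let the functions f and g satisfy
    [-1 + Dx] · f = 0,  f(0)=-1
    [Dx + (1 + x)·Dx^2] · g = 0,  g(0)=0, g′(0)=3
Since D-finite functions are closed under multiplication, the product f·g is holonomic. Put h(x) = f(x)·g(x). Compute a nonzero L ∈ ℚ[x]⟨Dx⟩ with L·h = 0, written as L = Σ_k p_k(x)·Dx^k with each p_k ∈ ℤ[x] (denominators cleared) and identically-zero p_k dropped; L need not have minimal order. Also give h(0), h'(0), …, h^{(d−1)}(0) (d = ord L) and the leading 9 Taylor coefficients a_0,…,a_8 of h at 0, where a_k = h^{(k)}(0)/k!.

L = x + (-1 - 2·x)·Dx + (1 + x)·Dx^2  (order 2).
h: a_k = 0, -3, -3/2, -1, 0, -9/40, 7/48, -23/168, 29/240, …
ICs: h(0) = 0, h′(0) = -3.

f: a_k = -1, -1, -1/2, -1/6, -1/24, -1/120, -1/720, -1/5040, -1/40320, …
g: a_k = 0, 3, -3/2, 1, -3/4, 3/5, -1/2, 3/7, -3/8, …
h₀=f·g: eliminate ⇒ L₀, order ≤ 1·2.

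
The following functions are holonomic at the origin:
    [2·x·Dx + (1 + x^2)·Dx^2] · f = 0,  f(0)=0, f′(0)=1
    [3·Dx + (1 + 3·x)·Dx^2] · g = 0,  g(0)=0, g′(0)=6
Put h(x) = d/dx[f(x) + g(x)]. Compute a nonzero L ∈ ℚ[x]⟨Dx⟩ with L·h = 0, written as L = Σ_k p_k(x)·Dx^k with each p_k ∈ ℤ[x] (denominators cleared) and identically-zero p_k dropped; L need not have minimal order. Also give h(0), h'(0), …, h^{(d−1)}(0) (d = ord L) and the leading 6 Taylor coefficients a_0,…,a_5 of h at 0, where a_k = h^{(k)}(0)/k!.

f: a_k = 0, 1, 0, -1/3, 0, 1/5, …
g: a_k = 0, 6, -9, 18, -81/2, 486/5, …
Sum ⇒ L₀ = lclm(L_f,L_g) in ℚ(x)⟨Dx⟩.
Differentiate: ansatz ord ≤ ord L₀ ⇒ L.
L = (-6 - 54·x + 18·x^2 + 18·x^3) + (-20 - 12·x - 48·x^2 + 36·x^3 + 36·x^4)·Dx + (-3 - 7·x + 6·x^2 + 2·x^3 + 9·x^4 + 9·x^5)·Dx^2  (order 2).
h: a_k = 7, -18, 53, -162, 487, -1458, …
ICs: h(0) = 7, h′(0) = -18.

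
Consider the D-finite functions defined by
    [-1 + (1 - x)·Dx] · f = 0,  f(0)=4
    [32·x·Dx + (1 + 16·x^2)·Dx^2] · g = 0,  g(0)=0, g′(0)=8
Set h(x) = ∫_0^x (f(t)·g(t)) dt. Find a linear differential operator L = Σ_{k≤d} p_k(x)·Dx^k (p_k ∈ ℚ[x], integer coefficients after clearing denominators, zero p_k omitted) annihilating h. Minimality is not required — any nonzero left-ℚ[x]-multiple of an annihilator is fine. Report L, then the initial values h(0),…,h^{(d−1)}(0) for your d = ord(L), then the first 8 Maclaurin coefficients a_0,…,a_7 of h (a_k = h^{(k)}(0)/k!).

f: a_k = 4, 4, 4, 4, 4, 4, 4, 4, …
g: a_k = 0, 8, 0, -128/3, 0, 2048/5, 0, -32768/7, …
Sym-product of L_f,L_g gives L₀ (≤ ord 2).
∫: right-multiply L₀ by Dx.
L = 32·x·Dx + (2 - 32·x + 64·x^2)·Dx^2 + (-1 + x - 16·x^2 + 16·x^3)·Dx^3  (order 3).
h: a_k = 0, 0, 16, 32/3, -104/3, -416/15, 11248/45, 22496/105, …
ICs: h(0) = 0, h′(0) = 0, h′′(0) = 32.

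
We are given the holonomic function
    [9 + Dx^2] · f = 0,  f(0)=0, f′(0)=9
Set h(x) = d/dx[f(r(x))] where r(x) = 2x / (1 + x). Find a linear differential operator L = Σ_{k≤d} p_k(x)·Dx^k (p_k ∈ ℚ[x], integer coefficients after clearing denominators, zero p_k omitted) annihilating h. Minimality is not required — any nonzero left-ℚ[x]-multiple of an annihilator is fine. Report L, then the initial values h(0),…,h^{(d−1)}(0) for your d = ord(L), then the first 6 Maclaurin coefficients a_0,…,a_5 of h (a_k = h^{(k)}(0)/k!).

L = (42 + 12·x + 6·x^2) + (6 + 18·x + 18·x^2 + 6·x^3)·Dx + (1 + 4·x + 6·x^2 + 4·x^3 + x^4)·Dx^2  (order 2).
h: a_k = 18, -36, -270, 1224, -2178, 540, …
ICs: h(0) = 18, h′(0) = -36.

f: a_k = 0, 9, 0, -27/2, 0, 243/40, …
Substitute x→r, Dx→(1/r')Dx; clear ⇒ L₀.
h₀' ⇒ L via d/dx closure of L₀.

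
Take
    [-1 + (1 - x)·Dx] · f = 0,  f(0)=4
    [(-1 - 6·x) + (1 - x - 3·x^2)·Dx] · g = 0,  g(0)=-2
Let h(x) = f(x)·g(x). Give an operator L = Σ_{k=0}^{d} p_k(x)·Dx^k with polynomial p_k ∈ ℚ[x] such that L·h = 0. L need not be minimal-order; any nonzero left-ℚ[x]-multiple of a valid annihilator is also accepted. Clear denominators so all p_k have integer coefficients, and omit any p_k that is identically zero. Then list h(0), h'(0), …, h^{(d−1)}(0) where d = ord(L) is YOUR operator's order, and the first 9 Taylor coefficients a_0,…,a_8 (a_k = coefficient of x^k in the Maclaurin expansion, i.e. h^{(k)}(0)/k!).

L = (-2 - 4·x + 9·x^2) + (1 - 2·x - 2·x^2 + 3·x^3)·Dx  (order 1).
h: a_k = -8, -16, -48, -104, -256, -576, -1352, -3088, -7152, …
ICs: h(0) = -8.

f: a_k = 4, 4, 4, 4, 4, 4, 4, 4, 4, …
g: a_k = -2, -2, -8, -14, -38, -80, -194, -434, -1016, …
h₀=f·g: eliminate ⇒ L₀, order ≤ 1·1.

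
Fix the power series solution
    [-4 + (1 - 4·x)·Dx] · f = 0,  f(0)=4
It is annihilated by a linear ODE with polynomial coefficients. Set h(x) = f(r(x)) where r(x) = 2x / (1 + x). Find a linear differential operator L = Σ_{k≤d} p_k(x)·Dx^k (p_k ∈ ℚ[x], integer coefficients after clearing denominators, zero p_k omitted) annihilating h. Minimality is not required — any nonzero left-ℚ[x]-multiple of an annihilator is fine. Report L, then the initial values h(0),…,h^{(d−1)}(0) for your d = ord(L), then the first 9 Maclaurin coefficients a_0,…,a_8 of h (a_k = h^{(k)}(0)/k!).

L = 8 + (-1 + 6·x + 7·x^2)·Dx  (order 1).
h: a_k = 4, 32, 224, 1568, 10976, 76832, 537824, 3764768, 26353376, …
ICs: h(0) = 4.

f: a_k = 4, 16, 64, 256, 1024, 4096, 16384, 65536, 262144, …
h₀=f(r): pull back L_f along r ⇒ L₀.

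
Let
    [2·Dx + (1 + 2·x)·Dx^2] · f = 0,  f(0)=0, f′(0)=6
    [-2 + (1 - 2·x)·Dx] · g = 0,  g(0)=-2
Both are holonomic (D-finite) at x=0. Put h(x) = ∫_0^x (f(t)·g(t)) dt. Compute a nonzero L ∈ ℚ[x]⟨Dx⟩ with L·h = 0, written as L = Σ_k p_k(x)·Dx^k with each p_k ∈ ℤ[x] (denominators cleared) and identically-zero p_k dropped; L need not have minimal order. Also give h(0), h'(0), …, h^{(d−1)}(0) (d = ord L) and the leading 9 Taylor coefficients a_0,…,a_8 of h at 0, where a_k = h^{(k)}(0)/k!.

L = 4·Dx + (2 + 12·x)·Dx^2 + (-1 + 4·x^2)·Dx^3  (order 3).
h: a_k = 0, 0, -6, -4, -10, -56/5, -376/15, -1184/35, -2552/35, …
ICs: h(0) = 0, h′(0) = 0, h′′(0) = -12.

f: a_k = 0, 6, -6, 8, -12, 96/5, -32, 384/7, -96, …
g: a_k = -2, -4, -8, -16, -32, -64, -128, -256, -512, …
Sym-product of L_f,L_g gives L₀ (≤ ord 2).
h=∫h₀ ⇒ L = L₀·Dx.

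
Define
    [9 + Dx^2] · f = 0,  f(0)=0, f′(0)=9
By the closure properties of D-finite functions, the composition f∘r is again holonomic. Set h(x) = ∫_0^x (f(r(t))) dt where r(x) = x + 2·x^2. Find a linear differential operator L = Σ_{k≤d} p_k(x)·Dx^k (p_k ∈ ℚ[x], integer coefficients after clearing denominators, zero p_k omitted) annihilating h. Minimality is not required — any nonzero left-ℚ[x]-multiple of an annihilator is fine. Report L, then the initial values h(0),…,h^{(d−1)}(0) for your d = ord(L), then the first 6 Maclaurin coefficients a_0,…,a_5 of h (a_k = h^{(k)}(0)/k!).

L = (9 + 108·x + 432·x^2 + 576·x^3)·Dx - 4·Dx^2 + (1 + 4·x)·Dx^3  (order 3).
h: a_k = 0, 0, 9/2, 6, -27/8, -81/5, …
ICs: h(0) = 0, h′(0) = 0, h′′(0) = 9.

f: a_k = 0, 9, 0, -27/2, 0, 243/40, …
h₀=f(r): pull back L_f along r ⇒ L₀.
h=∫₀ˣh₀: take L = L₀·Dx.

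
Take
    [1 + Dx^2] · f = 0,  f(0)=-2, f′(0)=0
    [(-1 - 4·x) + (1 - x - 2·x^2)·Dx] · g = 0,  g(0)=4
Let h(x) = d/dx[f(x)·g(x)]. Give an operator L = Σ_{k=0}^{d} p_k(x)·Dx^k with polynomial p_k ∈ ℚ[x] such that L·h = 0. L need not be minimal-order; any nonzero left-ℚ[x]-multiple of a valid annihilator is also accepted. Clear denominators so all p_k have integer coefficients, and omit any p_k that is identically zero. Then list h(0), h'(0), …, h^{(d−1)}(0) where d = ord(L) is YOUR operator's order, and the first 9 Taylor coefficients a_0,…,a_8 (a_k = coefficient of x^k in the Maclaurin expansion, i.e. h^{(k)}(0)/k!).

L = (31 - 2·x - 3·x^2 + 4·x^3 + 4·x^4) + (10 + 42·x + 12·x^2 + 16·x^3)·Dx + (-3 + 2·x + 5·x^2 + 4·x^3 + 4·x^4)·Dx^2  (order 2).
h: a_k = -8, -40, -108, -916/3, -2225/3, -27089/15, -376523/90, -6046153/630, -12070521/560, …
ICs: h(0) = -8, h′(0) = -40.

f: a_k = -2, 0, 1, 0, -1/12, 0, 1/360, 0, -1/20160, …
g: a_k = 4, 4, 12, 20, 44, 84, 172, 340, 684, …
L₀ := L_f ⊗_s L_g (sym. prod.), ord ≤ 2.
Derive L from L₀ (diff closure).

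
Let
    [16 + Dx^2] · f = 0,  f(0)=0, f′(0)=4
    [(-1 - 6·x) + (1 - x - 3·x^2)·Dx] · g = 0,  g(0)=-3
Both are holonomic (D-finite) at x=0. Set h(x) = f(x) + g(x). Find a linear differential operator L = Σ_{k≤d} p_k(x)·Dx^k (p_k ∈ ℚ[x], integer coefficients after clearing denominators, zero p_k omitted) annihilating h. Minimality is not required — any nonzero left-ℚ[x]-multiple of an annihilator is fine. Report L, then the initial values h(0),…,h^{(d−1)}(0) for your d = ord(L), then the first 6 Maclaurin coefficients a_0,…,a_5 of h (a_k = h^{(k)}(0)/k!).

f: a_k = 0, 4, 0, -32/3, 0, 128/15, …
g: a_k = -3, -3, -12, -21, -57, -120, …
Weyl lclm of L_f,L_g ⇒ L₀ (ord ≤ 3).
L = (-464 - 2816·x - 416·x^2 - 2112·x^3 - 5760·x^4 - 6912·x^5) + (192 - 304·x - 672·x^2 + 1312·x^3 + 1008·x^4 - 3456·x^5 - 3456·x^6)·Dx + (-29 - 176·x - 26·x^2 - 132·x^3 - 360·x^4 - 432·x^5)·Dx^2 + (12 - 19·x - 42·x^2 + 82·x^3 + 63·x^4 - 216·x^5 - 216·x^6)·Dx^3  (order 3).
h: a_k = -3, 1, -12, -95/3, -57, -1672/15, …
ICs: h(0) = -3, h′(0) = 1, h′′(0) = -24.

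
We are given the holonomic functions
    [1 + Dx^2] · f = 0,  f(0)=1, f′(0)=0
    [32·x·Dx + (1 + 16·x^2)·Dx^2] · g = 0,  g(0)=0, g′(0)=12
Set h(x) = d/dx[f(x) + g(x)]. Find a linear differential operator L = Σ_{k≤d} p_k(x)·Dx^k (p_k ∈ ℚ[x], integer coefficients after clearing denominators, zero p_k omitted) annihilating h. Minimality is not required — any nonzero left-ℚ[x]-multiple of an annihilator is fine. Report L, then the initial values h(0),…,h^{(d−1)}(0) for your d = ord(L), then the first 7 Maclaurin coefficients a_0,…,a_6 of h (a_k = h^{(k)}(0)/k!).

f: a_k = 1, 0, -1/2, 0, 1/24, 0, -1/720, …
g: a_k = 0, 12, 0, -64, 0, 3072/5, 0, …
Sum ⇒ L₀ = lclm(L_f,L_g) in ℚ(x)⟨Dx⟩.
h₀' ⇒ L via d/dx closure of L₀.
L = (-6112·x + 99328·x^3 + 8192·x^5) + (-31 + 1072·x^2 + 25344·x^4 + 4096·x^6)·Dx + (-6112·x + 99328·x^3 + 8192·x^5)·Dx^2 + (-31 + 1072·x^2 + 25344·x^4 + 4096·x^6)·Dx^3  (order 3).
h: a_k = 12, -1, -192, 1/6, 3072, -1/120, -49152, …
ICs: h(0) = 12, h′(0) = -1, h′′(0) = -384.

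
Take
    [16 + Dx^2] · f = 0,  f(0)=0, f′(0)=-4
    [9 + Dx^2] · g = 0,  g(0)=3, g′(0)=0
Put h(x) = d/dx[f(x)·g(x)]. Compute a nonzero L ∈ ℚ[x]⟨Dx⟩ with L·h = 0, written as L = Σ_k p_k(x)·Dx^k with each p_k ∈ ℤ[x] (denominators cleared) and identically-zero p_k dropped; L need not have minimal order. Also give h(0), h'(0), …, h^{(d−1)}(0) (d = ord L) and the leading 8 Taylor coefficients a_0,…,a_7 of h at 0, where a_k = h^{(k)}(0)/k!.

L = 49 + 50·Dx^2 + Dx^4  (order 4).
h: a_k = -12, 0, 258, 0, -2101/2, 0, 102943/60, 0, …
ICs: h(0) = -12, h′(0) = 0, h′′(0) = 516, h′′′(0) = 0.

f: a_k = 0, -4, 0, 32/3, 0, -128/15, 0, 1024/315, …
g: a_k = 3, 0, -27/2, 0, 81/8, 0, -243/80, 0, …
h₀=f·g: eliminate ⇒ L₀, order ≤ 2·2.
h=h₀': d/dx-closure on L₀ ⇒ L.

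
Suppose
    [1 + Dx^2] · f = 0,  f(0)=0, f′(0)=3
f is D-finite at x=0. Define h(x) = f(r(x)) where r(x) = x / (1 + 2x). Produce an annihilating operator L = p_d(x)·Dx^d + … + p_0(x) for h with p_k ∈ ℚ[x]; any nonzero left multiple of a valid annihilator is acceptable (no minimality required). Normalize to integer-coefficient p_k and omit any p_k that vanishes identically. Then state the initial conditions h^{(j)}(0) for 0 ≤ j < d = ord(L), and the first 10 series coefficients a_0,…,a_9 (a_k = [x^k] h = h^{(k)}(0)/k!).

L = 1 + (4 + 24·x + 48·x^2 + 32·x^3)·Dx + (1 + 8·x + 24·x^2 + 32·x^3 + 16·x^4)·Dx^2  (order 2).
h: a_k = 0, 3, -6, 23/2, -21, 1441/40, -225/4, 123479/1680, -6599/120, -12104063/120960, …
ICs: h(0) = 0, h′(0) = 3.

f: a_k = 0, 3, 0, -1/2, 0, 1/40, 0, -1/1680, 0, 1/120960, …
f∘r: x↦r, Dx↦Dx/r' in L_f ⇒ L₀.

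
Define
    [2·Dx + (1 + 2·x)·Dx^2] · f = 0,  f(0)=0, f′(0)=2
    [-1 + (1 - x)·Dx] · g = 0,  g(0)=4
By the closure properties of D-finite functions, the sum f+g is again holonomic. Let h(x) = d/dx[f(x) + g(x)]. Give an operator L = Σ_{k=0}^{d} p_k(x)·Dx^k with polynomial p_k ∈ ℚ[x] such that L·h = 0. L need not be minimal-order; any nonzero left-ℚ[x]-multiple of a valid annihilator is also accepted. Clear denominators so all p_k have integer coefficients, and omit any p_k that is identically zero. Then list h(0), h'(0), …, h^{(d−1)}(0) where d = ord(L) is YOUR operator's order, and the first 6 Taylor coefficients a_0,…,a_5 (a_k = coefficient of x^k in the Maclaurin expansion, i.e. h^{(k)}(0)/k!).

L = (-14 - 4·x) + (1 - 20·x - 8·x^2)·Dx + (2 + 3·x - 3·x^2 - 2·x^3)·Dx^2  (order 2).
h: a_k = 6, 4, 20, 0, 52, -40, …
ICs: h(0) = 6, h′(0) = 4.

f: a_k = 0, 2, -2, 8/3, -4, 32/5, …
g: a_k = 4, 4, 4, 4, 4, 4, …
f+g: L₀ = lclm(L_f,L_g), ord ≤ 2+1.
h=h₀': d/dx-closure on L₀ ⇒ L.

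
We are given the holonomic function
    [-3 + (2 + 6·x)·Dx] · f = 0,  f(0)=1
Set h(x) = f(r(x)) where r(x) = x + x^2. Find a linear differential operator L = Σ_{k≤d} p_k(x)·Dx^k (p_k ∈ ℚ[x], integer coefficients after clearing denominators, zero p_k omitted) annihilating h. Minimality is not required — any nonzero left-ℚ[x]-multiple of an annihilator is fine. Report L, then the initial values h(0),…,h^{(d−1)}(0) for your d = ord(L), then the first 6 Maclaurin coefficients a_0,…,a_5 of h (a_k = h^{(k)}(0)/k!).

f: a_k = 1, 3/2, -9/8, 27/16, -405/128, 1701/256, …
L₀ from L_f via x↦r, Dx↦r'^{-1}Dx.
L = (-3 - 6·x) + (2 + 6·x + 6·x^2)·Dx  (order 1).
h: a_k = 1, 3/2, 3/8, -9/16, 99/128, -243/256, …
ICs: h(0) = 1.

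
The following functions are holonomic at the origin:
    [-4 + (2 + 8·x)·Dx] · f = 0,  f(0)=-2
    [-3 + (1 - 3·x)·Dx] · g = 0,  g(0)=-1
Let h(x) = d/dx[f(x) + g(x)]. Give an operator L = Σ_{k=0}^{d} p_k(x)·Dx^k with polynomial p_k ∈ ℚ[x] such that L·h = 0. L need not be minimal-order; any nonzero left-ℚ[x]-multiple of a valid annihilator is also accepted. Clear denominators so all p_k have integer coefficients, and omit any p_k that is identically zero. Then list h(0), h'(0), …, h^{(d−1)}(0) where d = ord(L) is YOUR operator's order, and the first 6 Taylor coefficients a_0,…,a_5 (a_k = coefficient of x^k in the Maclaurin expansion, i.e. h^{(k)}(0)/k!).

L = (-90 - 108·x) + (-21 - 252·x - 378·x^2)·Dx + (4 + 13·x - 39·x^2 - 108·x^3)·Dx^2  (order 2).
h: a_k = -7, -10, -105, -244, -1495, -3366, …
ICs: h(0) = -7, h′(0) = -10.

f: a_k = -2, -4, 4, -8, 20, -56, …
g: a_k = -1, -3, -9, -27, -81, -243, …
L₀ := lclm(L_f,L_g); ord L₀ ≤ 1+1.
Differentiate: ansatz ord ≤ ord L₀ ⇒ L.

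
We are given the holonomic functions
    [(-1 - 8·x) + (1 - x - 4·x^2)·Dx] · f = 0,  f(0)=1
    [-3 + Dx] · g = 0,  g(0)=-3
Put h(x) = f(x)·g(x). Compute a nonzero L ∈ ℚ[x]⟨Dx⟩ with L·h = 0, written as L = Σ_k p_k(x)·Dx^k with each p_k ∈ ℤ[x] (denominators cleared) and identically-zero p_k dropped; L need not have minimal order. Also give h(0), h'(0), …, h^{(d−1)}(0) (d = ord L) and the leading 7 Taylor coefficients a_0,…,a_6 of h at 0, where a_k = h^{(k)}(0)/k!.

f: a_k = 1, 1, 5, 9, 29, 65, 181, …
g: a_k = -3, -9, -27/2, -27/2, -81/8, -243/40, -243/80, …
f·g: L₀ = L_f ⊗_s L_g, ord ≤ 1·1.
L = (4 + 5·x - 12·x^2) + (-1 + x + 4·x^2)·Dx  (order 1).
h: a_k = -3, -12, -75/2, -99, -2073/8, -3306/5, -136059/80, …
ICs: h(0) = -3.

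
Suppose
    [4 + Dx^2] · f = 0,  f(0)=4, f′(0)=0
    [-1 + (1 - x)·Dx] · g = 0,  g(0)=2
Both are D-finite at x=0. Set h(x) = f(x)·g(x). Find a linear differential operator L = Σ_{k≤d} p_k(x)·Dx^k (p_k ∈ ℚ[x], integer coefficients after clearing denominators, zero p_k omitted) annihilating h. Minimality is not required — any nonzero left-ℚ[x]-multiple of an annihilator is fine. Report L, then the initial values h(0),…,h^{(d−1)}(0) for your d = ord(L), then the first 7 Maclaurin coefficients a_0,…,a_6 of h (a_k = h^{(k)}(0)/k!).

f: a_k = 4, 0, -8, 0, 8/3, 0, -16/45, …
g: a_k = 2, 2, 2, 2, 2, 2, 2, …
h₀=f·g: eliminate ⇒ L₀, order ≤ 2·1.
L = (-4 + 4·x) + 2·Dx + (-1 + x)·Dx^2  (order 2).
h: a_k = 8, 8, -8, -8, -8/3, -8/3, -152/45, …
ICs: h(0) = 8, h′(0) = 8.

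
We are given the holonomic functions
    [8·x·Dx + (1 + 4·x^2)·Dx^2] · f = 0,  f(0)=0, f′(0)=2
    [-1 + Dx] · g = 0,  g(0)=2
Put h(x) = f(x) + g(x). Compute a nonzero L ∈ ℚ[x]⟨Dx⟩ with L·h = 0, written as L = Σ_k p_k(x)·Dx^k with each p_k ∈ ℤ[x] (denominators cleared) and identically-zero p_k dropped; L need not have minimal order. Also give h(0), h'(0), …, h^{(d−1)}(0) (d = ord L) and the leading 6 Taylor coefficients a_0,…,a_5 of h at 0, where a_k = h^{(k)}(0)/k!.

L = (8 - 8·x - 96·x^2 - 32·x^3)·Dx + (-9 + 88·x^2 - 16·x^4)·Dx^2 + (1 + 8·x + 8·x^2 + 32·x^3 + 16·x^4)·Dx^3  (order 3).
h: a_k = 2, 4, 1, -7/3, 1/12, 77/12, …
ICs: h(0) = 2, h′(0) = 4, h′′(0) = 2.

f: a_k = 0, 2, 0, -8/3, 0, 32/5, …
g: a_k = 2, 2, 1, 1/3, 1/12, 1/60, …
L₀ := lclm(L_f,L_g); ord L₀ ≤ 2+1.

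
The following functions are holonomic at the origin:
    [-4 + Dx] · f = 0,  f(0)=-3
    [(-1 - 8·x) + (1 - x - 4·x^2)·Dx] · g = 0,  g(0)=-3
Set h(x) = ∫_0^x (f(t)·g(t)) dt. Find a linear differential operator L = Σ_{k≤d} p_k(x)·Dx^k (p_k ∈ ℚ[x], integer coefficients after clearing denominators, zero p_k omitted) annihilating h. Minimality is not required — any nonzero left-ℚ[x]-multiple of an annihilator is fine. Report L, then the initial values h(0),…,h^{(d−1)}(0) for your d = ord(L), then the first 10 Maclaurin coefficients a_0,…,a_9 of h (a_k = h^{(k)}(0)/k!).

f: a_k = -3, -12, -24, -32, -32, -128/5, -256/15, -1024/105, -512/105, -2048/945, …
g: a_k = -3, -3, -15, -27, -87, -195, -543, -1323, -3495, -8787, …
Sym-product of L_f,L_g gives L₀ (≤ ord 1).
h=∫₀ˣh₀: take L = L₀·Dx.
L = (5 + 4·x - 16·x^2)·Dx + (-1 + x + 4·x^2)·Dx^2  (order 2).
h: a_k = 0, 9, 45/2, 51, 429/4, 1137/5, 4883/10, 7529/7, 674711/280, 1729283/315, …
ICs: h(0) = 0, h′(0) = 9.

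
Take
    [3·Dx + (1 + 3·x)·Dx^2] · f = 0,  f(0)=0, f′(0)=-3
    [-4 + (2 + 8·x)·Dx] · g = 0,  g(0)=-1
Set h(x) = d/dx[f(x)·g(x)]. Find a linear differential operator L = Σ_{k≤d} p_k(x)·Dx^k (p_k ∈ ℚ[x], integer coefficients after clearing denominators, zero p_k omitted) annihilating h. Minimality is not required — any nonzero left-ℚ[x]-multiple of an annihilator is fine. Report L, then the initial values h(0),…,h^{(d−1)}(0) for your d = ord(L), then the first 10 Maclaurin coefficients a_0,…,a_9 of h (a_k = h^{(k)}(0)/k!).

f: a_k = 0, -3, 9/2, -9, 81/4, -243/5, 243/2, -2187/7, 6561/8, -2187, …
g: a_k = -1, -2, 2, -4, 10, -28, 84, -264, 858, -2860, …
f·g: L₀ = L_f ⊗_s L_g, ord ≤ 2·1.
Differentiate: ansatz ord ≤ ord L₀ ⇒ L.
L = (4 + 24·x + 24·x^2) + (8 + 74·x + 216·x^2 + 192·x^3)·Dx + (1 + 13·x + 62·x^2 + 128·x^3 + 96·x^4)·Dx^2  (order 2).
h: a_k = 3, 3, -18, 75, -579/2, 5436/5, -20187/5, 522657/35, -1546047/28, 2863401/14, …
ICs: h(0) = 3, h′(0) = 3.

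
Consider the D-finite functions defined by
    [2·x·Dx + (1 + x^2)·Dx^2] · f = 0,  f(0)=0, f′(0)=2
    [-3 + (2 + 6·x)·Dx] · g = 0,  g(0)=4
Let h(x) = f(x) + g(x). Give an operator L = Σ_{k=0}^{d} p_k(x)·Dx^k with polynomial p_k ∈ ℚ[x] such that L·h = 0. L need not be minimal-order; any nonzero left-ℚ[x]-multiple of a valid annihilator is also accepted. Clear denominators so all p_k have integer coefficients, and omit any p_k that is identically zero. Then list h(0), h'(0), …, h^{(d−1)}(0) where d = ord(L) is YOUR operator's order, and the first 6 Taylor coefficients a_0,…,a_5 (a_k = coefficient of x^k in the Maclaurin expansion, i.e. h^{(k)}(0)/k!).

L = (-12 - 90·x + 36·x^2 + 54·x^3)·Dx + (-35 - 48·x - 102·x^2 + 144·x^3 + 189·x^4)·Dx^2 + (-6 - 10·x + 36·x^2 + 44·x^3 + 42·x^4 + 54·x^5)·Dx^3  (order 3).
h: a_k = 4, 8, -9/2, 73/12, -405/32, 8633/320, …
ICs: h(0) = 4, h′(0) = 8, h′′(0) = -9.

f: a_k = 0, 2, 0, -2/3, 0, 2/5, …
g: a_k = 4, 6, -9/2, 27/4, -405/32, 1701/64, …
Weyl lclm of L_f,L_g ⇒ L₀ (ord ≤ 3).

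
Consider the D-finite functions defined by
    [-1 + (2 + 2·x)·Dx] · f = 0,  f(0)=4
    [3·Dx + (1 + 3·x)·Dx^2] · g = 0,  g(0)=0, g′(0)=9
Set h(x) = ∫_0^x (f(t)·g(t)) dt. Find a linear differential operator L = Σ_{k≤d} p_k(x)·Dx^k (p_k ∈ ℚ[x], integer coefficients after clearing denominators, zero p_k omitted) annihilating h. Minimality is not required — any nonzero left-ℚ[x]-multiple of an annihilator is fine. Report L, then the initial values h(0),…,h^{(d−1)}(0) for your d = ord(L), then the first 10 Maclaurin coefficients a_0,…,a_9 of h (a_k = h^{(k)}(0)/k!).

f: a_k = 4, 2, -1/2, 1/4, -5/32, 7/64, -21/256, 33/512, -429/8192, 715/16384, …
g: a_k = 0, 9, -27/2, 27, -243/4, 729/5, -729/2, 6561/7, -19683/8, 6561, …
h₀=f·g: eliminate ⇒ L₀, order ≤ 1·2.
∫: right-multiply L₀ by Dx.
L = (-3 + 3·x)·Dx + (8 + 8·x)·Dx^2 + (4 + 20·x + 28·x^2 + 12·x^3)·Dx^3  (order 3).
h: a_k = 0, 0, 18, -12, 153/8, -36, 23649/320, -180189/1120, 26213571/71680, -3849861/4480, …
ICs: h(0) = 0, h′(0) = 0, h′′(0) = 36.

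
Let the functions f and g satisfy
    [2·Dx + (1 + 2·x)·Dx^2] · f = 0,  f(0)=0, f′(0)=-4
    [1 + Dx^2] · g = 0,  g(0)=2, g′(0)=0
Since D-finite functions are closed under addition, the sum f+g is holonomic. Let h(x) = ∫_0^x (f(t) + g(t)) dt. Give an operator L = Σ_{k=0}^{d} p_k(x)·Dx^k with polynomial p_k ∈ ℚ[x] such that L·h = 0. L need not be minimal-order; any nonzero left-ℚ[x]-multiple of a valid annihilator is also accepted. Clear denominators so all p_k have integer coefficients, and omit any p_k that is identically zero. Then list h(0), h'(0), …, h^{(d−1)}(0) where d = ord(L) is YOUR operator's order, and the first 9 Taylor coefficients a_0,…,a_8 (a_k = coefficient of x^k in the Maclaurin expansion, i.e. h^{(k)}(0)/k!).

f: a_k = 0, -4, 4, -16/3, 8, -64/5, 64/3, -256/7, 64, …
g: a_k = 2, 0, -1, 0, 1/12, 0, -1/360, 0, 1/20160, …
h₀=f+g: left-lcm gives L₀, ord ≤ 4.
h=∫h₀ ⇒ L = L₀·Dx.
L = (50 + 8·x + 8·x^2)·Dx^2 + (9 + 22·x + 12·x^2 + 8·x^3)·Dx^3 + (50 + 8·x + 8·x^2)·Dx^4 + (9 + 22·x + 12·x^2 + 8·x^3)·Dx^5  (order 5).
h: a_k = 0, 2, -2, 1, -4/3, 97/60, -32/15, 1097/360, -32/7, …
ICs: h(0) = 0, h′(0) = 2, h′′(0) = -4, h′′′(0) = 6, h′′′′(0) = -32.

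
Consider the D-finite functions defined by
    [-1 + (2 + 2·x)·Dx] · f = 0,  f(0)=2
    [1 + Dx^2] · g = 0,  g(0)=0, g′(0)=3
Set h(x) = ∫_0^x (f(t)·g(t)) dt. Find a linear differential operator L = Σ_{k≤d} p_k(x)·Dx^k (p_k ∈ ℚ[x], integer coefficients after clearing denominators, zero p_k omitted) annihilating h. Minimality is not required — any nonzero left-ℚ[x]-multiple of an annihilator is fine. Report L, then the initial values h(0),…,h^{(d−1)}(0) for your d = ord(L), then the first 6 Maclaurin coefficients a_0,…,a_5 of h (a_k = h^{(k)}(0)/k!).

L = (7 + 8·x + 4·x^2)·Dx + (-4 - 4·x)·Dx^2 + (4 + 8·x + 4·x^2)·Dx^3  (order 3).
h: a_k = 0, 0, 3, 1, -7/16, -1/40, …
ICs: h(0) = 0, h′(0) = 0, h′′(0) = 6.

f: a_k = 2, 1, -1/4, 1/8, -5/64, 7/128, …
g: a_k = 0, 3, 0, -1/2, 0, 1/40, …
f·g: L₀ = L_f ⊗_s L_g, ord ≤ 1·2.
h=∫₀ˣh₀: take L = L₀·Dx.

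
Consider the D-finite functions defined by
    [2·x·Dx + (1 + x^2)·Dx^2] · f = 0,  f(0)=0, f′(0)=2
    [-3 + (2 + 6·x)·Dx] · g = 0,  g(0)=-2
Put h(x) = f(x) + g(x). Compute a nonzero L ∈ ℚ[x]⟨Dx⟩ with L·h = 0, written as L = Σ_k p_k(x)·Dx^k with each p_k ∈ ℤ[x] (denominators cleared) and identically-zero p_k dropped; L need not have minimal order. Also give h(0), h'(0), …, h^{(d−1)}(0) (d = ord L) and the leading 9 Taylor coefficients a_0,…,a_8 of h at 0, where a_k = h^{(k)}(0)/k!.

L = (-12 - 90·x + 36·x^2 + 54·x^3)·Dx + (-35 - 48·x - 102·x^2 + 144·x^3 + 189·x^4)·Dx^2 + (-6 - 10·x + 36·x^2 + 44·x^3 + 42·x^4 + 54·x^5)·Dx^3  (order 3).
h: a_k = -2, -1, 9/4, -97/24, 405/64, -8249/640, 15309/512, -507245/7168, 2814669/16384, …
ICs: h(0) = -2, h′(0) = -1, h′′(0) = 9/2.

f: a_k = 0, 2, 0, -2/3, 0, 2/5, 0, -2/7, 0, …
g: a_k = -2, -3, 9/4, -27/8, 405/64, -1701/128, 15309/512, -72171/1024, 2814669/16384, …
h₀=f+g: left-lcm gives L₀, ord ≤ 3.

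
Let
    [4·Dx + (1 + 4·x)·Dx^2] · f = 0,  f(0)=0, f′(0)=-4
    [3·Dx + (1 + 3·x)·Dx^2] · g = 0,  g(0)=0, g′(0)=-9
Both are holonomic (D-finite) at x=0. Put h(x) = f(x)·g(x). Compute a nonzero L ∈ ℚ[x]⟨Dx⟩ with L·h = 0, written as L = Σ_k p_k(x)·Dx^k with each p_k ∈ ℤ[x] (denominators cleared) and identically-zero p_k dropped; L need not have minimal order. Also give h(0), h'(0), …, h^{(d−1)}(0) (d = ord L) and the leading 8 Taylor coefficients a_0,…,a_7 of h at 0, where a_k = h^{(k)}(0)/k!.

f: a_k = 0, -4, 8, -64/3, 64, -1024/5, 2048/3, -16384/7, …
g: a_k = 0, -9, 27/2, -27, 243/4, -729/5, 729/2, -6561/7, …
L₀ := L_f ⊗_s L_g (sym. prod.), ord ≤ 4.
L = (600 + 4032·x + 6912·x^2)·Dx + (854 + 8808·x + 30240·x^2 + 34560·x^3)·Dx^2 + (172 + 2380·x + 12312·x^2 + 28224·x^3 + 24192·x^4)·Dx^3 + (7 + 122·x + 847·x^2 + 2928·x^3 + 5040·x^4 + 3456·x^5)·Dx^4  (order 4).
h: a_k = 0, 0, 36, -126, 408, -1323, 21762/5, -72786/5, …
ICs: h(0) = 0, h′(0) = 0, h′′(0) = 72, h′′′(0) = -756.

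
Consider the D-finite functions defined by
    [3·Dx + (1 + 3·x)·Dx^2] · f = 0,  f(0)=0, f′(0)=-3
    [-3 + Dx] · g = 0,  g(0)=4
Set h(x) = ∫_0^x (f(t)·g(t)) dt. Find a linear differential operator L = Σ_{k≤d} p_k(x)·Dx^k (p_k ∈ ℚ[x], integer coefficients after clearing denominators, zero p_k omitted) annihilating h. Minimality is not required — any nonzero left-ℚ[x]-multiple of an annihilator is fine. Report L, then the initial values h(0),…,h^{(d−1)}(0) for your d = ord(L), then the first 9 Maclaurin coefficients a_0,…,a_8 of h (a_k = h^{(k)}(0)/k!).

L = 27·x·Dx + (-3 - 18·x)·Dx^2 + (1 + 3·x)·Dx^3  (order 3).
h: a_k = 0, 0, -6, -6, -9, 0, -243/20, 81/4, -5589/112, …
ICs: h(0) = 0, h′(0) = 0, h′′(0) = -12.

f: a_k = 0, -3, 9/2, -9, 81/4, -243/5, 243/2, -2187/7, 6561/8, …
g: a_k = 4, 12, 18, 18, 27/2, 81/10, 81/20, 243/140, 729/1120, …
f·g: L₀ = L_f ⊗_s L_g, ord ≤ 2·1.
h=∫h₀ ⇒ L = L₀·Dx.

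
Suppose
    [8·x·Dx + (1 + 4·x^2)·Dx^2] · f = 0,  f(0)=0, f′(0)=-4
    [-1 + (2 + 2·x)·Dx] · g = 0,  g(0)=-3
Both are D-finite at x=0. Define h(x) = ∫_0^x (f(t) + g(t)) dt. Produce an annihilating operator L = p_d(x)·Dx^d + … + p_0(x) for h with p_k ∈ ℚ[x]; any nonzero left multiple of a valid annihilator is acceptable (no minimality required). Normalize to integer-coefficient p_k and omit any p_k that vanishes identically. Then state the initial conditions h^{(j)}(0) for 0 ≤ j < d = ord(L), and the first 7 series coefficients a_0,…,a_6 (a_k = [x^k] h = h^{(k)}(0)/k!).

f: a_k = 0, -4, 0, 16/3, 0, -64/5, 0, …
g: a_k = -3, -3/2, 3/8, -3/16, 15/128, -21/256, 63/1024, …
Sum ⇒ L₀ = lclm(L_f,L_g) in ℚ(x)⟨Dx⟩.
h=∫h₀ ⇒ L = L₀·Dx.
L = (-16 - 40·x + 192·x^2 + 96·x^3)·Dx^2 + (-35 - 64·x + 328·x^2 + 768·x^3 + 336·x^4)·Dx^3 + (-2 + 30·x + 48·x^2 + 144·x^3 + 224·x^4 + 96·x^5)·Dx^4  (order 4).
h: a_k = 0, -3, -11/4, 1/8, 247/192, 3/128, -16489/7680, …
ICs: h(0) = 0, h′(0) = -3, h′′(0) = -11/2, h′′′(0) = 3/4.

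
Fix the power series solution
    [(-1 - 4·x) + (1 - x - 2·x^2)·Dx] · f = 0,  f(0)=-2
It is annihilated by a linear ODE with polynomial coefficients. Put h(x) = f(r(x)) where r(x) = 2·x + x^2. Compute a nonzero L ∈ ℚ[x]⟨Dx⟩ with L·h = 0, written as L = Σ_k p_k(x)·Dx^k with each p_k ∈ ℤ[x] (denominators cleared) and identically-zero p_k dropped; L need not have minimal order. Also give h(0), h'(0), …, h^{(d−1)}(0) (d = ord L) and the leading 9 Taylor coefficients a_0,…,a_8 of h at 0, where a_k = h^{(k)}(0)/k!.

f: a_k = -2, -2, -6, -10, -22, -42, -86, -170, -342, …
L₀ from L_f via x↦r, Dx↦r'^{-1}Dx.
L = (2 + 16·x + 8·x^2) + (-1 + 3·x + 6·x^2 + 2·x^3)·Dx  (order 1).
h: a_k = -2, -4, -26, -104, -478, -2108, -9402, -41808, -186054, …
ICs: h(0) = -2.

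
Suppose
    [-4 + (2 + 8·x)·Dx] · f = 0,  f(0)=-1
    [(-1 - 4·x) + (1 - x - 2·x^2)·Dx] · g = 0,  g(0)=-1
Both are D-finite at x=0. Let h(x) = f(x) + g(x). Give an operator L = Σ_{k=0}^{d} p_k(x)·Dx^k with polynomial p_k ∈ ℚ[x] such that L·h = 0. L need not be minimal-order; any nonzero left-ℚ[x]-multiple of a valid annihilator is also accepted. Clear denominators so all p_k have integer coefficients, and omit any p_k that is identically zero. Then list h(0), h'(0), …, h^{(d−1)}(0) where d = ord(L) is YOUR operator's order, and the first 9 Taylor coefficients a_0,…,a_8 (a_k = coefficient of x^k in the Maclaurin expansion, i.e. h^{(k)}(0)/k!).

L = (16 + 84·x + 120·x^2 + 160·x^3) + (-10 - 52·x - 204·x^2 - 400·x^3 - 400·x^4)·Dx + (-1 + 7·x + 56·x^2 + 8·x^3 - 200·x^4 - 160·x^5)·Dx^2  (order 2).
h: a_k = -2, -3, -1, -9, -1, -49, 41, -349, 687, …
ICs: h(0) = -2, h′(0) = -3.

f: a_k = -1, -2, 2, -4, 10, -28, 84, -264, 858, …
g: a_k = -1, -1, -3, -5, -11, -21, -43, -85, -171, …
f+g: L₀ = lclm(L_f,L_g), ord ≤ 1+1.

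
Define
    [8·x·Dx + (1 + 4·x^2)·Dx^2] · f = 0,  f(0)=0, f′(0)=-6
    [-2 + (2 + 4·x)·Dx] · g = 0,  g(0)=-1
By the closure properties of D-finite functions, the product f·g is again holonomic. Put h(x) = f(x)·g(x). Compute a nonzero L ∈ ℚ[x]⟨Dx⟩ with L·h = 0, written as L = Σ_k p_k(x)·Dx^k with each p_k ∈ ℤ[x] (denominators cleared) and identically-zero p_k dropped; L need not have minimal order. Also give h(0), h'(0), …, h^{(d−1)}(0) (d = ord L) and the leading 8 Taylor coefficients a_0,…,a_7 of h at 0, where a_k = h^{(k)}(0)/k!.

L = (3 - 8·x - 4·x^2) + (-2 + 4·x + 24·x^2 + 16·x^3)·Dx + (1 + 4·x + 8·x^2 + 16·x^3 + 16·x^4)·Dx^2  (order 2).
h: a_k = 0, 6, 6, -11, -5, 389/20, 409/20, -18853/280, …
ICs: h(0) = 0, h′(0) = 6.

f: a_k = 0, -6, 0, 8, 0, -96/5, 0, 384/7, …
g: a_k = -1, -1, 1/2, -1/2, 5/8, -7/8, 21/16, -33/16, …
Product ⇒ symmetric product L₀, ord ≤ 2.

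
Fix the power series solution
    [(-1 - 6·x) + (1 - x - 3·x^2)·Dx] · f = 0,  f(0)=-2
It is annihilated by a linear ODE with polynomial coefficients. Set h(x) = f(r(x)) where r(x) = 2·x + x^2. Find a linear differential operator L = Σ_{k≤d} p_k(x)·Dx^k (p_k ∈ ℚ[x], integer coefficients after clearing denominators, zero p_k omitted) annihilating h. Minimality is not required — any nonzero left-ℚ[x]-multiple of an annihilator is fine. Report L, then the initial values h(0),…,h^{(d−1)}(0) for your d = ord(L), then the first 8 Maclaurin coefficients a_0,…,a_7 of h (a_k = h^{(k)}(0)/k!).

f: a_k = -2, -2, -8, -14, -38, -80, -194, -434, …
L₀ from L_f via x↦r, Dx↦r'^{-1}Dx.
L = (2 + 26·x + 36·x^2 + 12·x^3) + (-1 + 2·x + 13·x^2 + 12·x^3 + 3·x^4)·Dx  (order 1).
h: a_k = -2, -4, -34, -144, -784, -3860, -19742, -99504, …
ICs: h(0) = -2.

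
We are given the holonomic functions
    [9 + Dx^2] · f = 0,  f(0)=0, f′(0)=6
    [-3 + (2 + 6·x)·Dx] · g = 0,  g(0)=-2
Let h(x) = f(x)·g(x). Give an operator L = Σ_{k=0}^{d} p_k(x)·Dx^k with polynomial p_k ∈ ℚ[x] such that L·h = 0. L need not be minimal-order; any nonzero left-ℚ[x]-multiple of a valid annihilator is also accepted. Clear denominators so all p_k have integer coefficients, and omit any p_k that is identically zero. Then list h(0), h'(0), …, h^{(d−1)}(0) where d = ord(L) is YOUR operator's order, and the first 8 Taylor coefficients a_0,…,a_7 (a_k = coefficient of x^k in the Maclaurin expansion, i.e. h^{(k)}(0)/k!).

f: a_k = 0, 6, 0, -9, 0, 81/20, 0, -243/280, …
g: a_k = -2, -3, 9/4, -27/8, 405/64, -1701/128, 15309/512, -72171/1024, …
h₀=f·g: eliminate ⇒ L₀, order ≤ 2·1.
L = (63 + 216·x + 324·x^2) + (-12 - 36·x)·Dx + (4 + 24·x + 36·x^2)·Dx^2  (order 2).
h: a_k = 0, -12, -18, 63/2, 27/4, 1539/160, -19683/320, 238869/1792, …
ICs: h(0) = 0, h′(0) = -12.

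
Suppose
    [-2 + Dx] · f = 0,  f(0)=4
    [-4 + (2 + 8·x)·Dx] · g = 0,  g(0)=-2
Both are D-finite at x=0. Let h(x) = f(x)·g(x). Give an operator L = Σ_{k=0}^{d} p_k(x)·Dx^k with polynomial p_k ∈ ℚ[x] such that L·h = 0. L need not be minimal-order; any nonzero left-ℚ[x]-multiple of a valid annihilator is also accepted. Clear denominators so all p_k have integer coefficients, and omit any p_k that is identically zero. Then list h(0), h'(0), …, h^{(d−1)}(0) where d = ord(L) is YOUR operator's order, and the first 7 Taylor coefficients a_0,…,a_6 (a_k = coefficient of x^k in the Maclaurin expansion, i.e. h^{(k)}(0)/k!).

L = (-4 - 8·x) + (1 + 4·x)·Dx  (order 1).
h: a_k = -8, -32, -32, -128/3, 64/3, -1792/15, 15616/45, …
ICs: h(0) = -8.

f: a_k = 4, 8, 8, 16/3, 8/3, 16/15, 16/45, …
g: a_k = -2, -4, 4, -8, 20, -56, 168, …
L₀ := L_f ⊗_s L_g (sym. prod.), ord ≤ 1.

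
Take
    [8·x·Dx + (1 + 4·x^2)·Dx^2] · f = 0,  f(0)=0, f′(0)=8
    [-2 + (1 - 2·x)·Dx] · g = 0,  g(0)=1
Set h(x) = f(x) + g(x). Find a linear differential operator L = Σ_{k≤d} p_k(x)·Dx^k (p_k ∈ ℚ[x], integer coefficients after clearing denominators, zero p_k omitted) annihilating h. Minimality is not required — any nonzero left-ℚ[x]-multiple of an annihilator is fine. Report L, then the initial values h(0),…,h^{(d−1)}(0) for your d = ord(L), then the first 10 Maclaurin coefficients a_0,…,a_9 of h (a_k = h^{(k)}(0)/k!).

f: a_k = 0, 8, 0, -32/3, 0, 128/5, 0, -512/7, 0, 2048/9, …
g: a_k = 1, 2, 4, 8, 16, 32, 64, 128, 256, 512, …
Weyl lclm of L_f,L_g ⇒ L₀ (ord ≤ 3).
L = (8 - 64·x - 96·x^2)·Dx + (-8 + 8·x - 32·x^2 - 96·x^3)·Dx^2 + (1 - 16·x^4)·Dx^3  (order 3).
h: a_k = 1, 10, 4, -8/3, 16, 288/5, 64, 384/7, 256, 6656/9, …
ICs: h(0) = 1, h′(0) = 10, h′′(0) = 8.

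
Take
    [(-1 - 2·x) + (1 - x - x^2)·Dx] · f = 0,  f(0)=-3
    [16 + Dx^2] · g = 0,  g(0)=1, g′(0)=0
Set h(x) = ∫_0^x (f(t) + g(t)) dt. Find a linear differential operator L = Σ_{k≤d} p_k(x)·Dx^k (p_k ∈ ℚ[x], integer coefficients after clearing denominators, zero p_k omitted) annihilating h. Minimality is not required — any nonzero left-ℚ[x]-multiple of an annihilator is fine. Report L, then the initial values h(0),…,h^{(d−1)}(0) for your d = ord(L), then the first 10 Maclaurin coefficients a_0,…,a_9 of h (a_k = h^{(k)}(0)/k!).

L = (272 + 384·x - 352·x^2 + 192·x^3 + 640·x^4 + 256·x^5)·Dx + (-160 + 368·x + 32·x^2 - 544·x^3 + 48·x^4 + 384·x^5 + 128·x^6)·Dx^2 + (17 + 24·x - 22·x^2 + 12·x^3 + 40·x^4 + 16·x^5)·Dx^3 + (-10 + 23·x + 2·x^2 - 34·x^3 + 3·x^4 + 24·x^5 + 8·x^6)·Dx^4  (order 4).
h: a_k = 0, -2, -3/2, -14/3, -9/4, -13/15, -4, -2011/315, -63/8, -31618/2835, …
ICs: h(0) = 0, h′(0) = -2, h′′(0) = -3, h′′′(0) = -28.

f: a_k = -3, -3, -6, -9, -15, -24, -39, -63, -102, -165, …
g: a_k = 1, 0, -8, 0, 32/3, 0, -256/45, 0, 512/315, 0, …
Sum ⇒ L₀ = lclm(L_f,L_g) in ℚ(x)⟨Dx⟩.
Integrate: L := L₀·Dx.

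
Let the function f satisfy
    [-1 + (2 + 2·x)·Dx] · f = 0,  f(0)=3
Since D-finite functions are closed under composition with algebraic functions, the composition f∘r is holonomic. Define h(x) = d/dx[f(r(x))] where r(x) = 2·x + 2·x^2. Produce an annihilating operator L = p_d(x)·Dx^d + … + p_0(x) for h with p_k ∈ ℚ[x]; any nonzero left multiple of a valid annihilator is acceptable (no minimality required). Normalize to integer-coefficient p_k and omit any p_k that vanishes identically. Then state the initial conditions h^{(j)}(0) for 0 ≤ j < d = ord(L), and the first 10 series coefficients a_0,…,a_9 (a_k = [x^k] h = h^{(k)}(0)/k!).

f: a_k = 3, 3/2, -3/8, 3/16, -15/128, 21/256, -63/1024, 99/2048, -1287/32768, 2145/65536, …
f∘r: x↦r, Dx↦Dx/r' in L_f ⇒ L₀.
Differentiate: ansatz ord ≤ ord L₀ ⇒ L.
L = 1 + (-1 - 4·x - 6·x^2 - 4·x^3)·Dx  (order 1).
h: a_k = 3, 3, -9/2, 9/2, -15/8, -27/8, 147/16, -183/16, 729/128, 1185/128, …
ICs: h(0) = 3.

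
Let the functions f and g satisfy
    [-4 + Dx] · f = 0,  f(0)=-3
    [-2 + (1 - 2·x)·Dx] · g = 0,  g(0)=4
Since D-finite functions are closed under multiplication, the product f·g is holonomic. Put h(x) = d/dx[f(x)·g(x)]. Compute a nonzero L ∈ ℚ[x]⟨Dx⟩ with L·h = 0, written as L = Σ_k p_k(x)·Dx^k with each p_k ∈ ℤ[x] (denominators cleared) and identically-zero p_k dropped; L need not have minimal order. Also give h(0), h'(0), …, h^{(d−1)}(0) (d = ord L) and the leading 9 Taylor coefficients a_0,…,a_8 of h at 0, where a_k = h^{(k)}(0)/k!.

f: a_k = -3, -12, -24, -32, -32, -128/5, -256/15, -1024/105, -512/105, …
g: a_k = 4, 8, 16, 32, 64, 128, 256, 512, 1024, …
Product ⇒ symmetric product L₀, ord ≤ 1.
h₀' ⇒ L via d/dx closure of L₀.
L = (20 - 48·x + 32·x^2) + (-3 + 10·x - 8·x^2)·Dx  (order 1).
h: a_k = -72, -480, -1824, -5376, -13952, -169472/5, -79360, -19062784/105, -42899456/105, …
ICs: h(0) = -72.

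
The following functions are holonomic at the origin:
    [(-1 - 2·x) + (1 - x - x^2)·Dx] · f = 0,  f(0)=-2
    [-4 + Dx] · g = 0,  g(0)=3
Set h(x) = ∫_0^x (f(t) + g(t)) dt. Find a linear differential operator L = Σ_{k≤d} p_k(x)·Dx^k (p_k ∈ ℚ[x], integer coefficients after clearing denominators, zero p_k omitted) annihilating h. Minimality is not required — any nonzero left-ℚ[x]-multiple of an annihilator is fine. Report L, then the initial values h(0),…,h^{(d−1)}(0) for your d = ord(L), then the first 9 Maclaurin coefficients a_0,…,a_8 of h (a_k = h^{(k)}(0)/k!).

L = (-8·x - 72·x^2 - 32·x^3)·Dx + (-12 + 38·x + 22·x^2 - 32·x^3 - 16·x^4)·Dx^2 + (3 - 9·x - x^2 + 10·x^3 + 4·x^4)·Dx^3  (order 3).
h: a_k = 0, 1, 5, 20/3, 13/2, 22/5, 8/5, -134/105, -1693/420, …
ICs: h(0) = 0, h′(0) = 1, h′′(0) = 10.

f: a_k = -2, -2, -4, -6, -10, -16, -26, -42, -68, …
g: a_k = 3, 12, 24, 32, 32, 128/5, 256/15, 1024/105, 512/105, …
Sum ⇒ L₀ = lclm(L_f,L_g) in ℚ(x)⟨Dx⟩.
Integrate: L := L₀·Dx.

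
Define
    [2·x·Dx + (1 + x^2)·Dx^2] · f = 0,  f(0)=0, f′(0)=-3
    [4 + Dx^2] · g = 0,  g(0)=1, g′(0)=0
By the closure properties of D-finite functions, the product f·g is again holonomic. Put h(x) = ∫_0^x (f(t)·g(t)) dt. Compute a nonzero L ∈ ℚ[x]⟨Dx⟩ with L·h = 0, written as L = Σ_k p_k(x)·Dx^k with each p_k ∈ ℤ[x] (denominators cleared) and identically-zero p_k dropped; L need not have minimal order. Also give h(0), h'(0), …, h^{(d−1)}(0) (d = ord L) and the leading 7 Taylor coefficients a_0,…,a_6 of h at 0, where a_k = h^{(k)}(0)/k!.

f: a_k = 0, -3, 0, 1, 0, -3/5, 0, …
g: a_k = 1, 0, -2, 0, 2/3, 0, -4/45, …
Product ⇒ symmetric product L₀, ord ≤ 4.
h=∫h₀ ⇒ L = L₀·Dx.
L = (160 + 464·x^2 + 464·x^4 + 256·x^6 + 64·x^8)·Dx + (96·x + 224·x^3 + 192·x^5 + 64·x^7)·Dx^2 + (60 + 188·x^2 + 216·x^4 + 128·x^6 + 32·x^8)·Dx^3 + (24·x + 56·x^3 + 48·x^5 + 16·x^7)·Dx^4 + (5 + 18·x^2 + 25·x^4 + 16·x^6 + 4·x^8)·Dx^5  (order 5).
h: a_k = 0, 0, -3/2, 0, 7/4, 0, -23/30, …
ICs: h(0) = 0, h′(0) = 0, h′′(0) = -3, h′′′(0) = 0, h′′′′(0) = 42.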